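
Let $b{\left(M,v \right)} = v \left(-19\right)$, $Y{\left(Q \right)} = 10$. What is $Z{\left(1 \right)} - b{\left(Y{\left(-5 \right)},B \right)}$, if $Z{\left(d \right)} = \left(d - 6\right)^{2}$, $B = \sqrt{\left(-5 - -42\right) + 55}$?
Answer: $25 + 38 \sqrt{23} \approx 207.24$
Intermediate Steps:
$B = 2 \sqrt{23}$ ($B = \sqrt{\left(-5 + 42\right) + 55} = \sqrt{37 + 55} = \sqrt{92} = 2 \sqrt{23} \approx 9.5917$)
$Z{\left(d \right)} = \left(-6 + d\right)^{2}$
$b{\left(M,v \right)} = - 19 v$
$Z{\left(1 \right)} - b{\left(Y{\left(-5 \right)},B \right)} = \left(-6 + 1\right)^{2} - - 19 \cdot 2 \sqrt{23} = \left(-5\right)^{2} - - 38 \sqrt{23} = 25 + 38 \sqrt{23}$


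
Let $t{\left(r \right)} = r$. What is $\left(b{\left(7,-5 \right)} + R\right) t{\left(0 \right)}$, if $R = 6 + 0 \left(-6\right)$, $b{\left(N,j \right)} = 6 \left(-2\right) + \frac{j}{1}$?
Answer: $0$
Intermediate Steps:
$b{\left(N,j \right)} = -12 + j$ ($b{\left(N,j \right)} = -12 + j 1 = -12 + j$)
$R = 6$ ($R = 6 + 0 = 6$)
$\left(b{\left(7,-5 \right)} + R\right) t{\left(0 \right)} = \left(\left(-12 - 5\right) + 6\right) 0 = \left(-17 + 6\right) 0 = \left(-11\right) 0 = 0$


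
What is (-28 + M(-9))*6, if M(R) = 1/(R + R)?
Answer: -505/3 ≈ -168.33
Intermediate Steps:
M(R) = 1/(2*R)
(-28 + M(-9))*6 = (-28 + (½)/(-9))*6 = (-28 + (½)*(-⅑))*6 = (-28 - 1/18)*6 = -505/18*6 = -505/3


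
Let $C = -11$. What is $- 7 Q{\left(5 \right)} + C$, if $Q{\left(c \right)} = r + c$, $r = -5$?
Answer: $-11$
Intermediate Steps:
$Q{\left(c \right)} = -5 + c$
$- 7 Q{\left(5 \right)} + C = - 7 \left(-5 + 5\right) - 11 = \left(-7\right) 0 - 11 = 0 - 11 = -11$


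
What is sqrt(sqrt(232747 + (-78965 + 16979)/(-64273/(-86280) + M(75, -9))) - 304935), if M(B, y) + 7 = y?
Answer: sqrt(-528269658332599815 + 1316207*sqrt(410250379761264763))/1316207 ≈ 551.77*I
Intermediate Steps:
M(B, y) = -7 + y
sqrt(sqrt(232747 + (-78965 + 16979)/(-64273/(-86280) + M(75, -9))) - 304935) = sqrt(sqrt(232747 + (-78965 + 16979)/(-64273/(-86280) + (-7 - 9))) - 304935) = sqrt(sqrt(232747 - 61986/(-64273*(-1/86280) - 16)) - 304935) = sqrt(sqrt(232747 - 61986/(64273/86280 - 16)) - 304935) = sqrt(sqrt(232747 - 61986/(-1316207/86280)) - 304935) = sqrt(sqrt(232747 - 61986*(-86280/1316207)) - 304935) = sqrt(sqrt(232747 + 5348152080/1316207) - 304935) = sqrt(sqrt(311691382709/1316207) - 304935) = sqrt(sqrt(410250379761264763)/1316207 - 304935) = sqrt(-304935 + sqrt(410250379761264763)/1316207)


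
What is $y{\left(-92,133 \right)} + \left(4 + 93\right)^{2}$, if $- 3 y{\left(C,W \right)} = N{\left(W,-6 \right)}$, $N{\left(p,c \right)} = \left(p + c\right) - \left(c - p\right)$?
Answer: $\frac{27961}{3} \approx 9320.3$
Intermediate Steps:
$N{\left(p,c \right)} = 2 p$ ($N{\left(p,c \right)} = \left(c + p\right) - \left(c - p\right) = 2 p$)
$y{\left(C,W \right)} = - \frac{2 W}{3}$
$y{\left(-92,133 \right)} + \left(4 + 93\right)^{2} = \left(- \frac{2}{3}\right) 133 + \left(4 + 93\right)^{2} = - \frac{266}{3} + 97^{2} = - \frac{266}{3} + 9409 = \frac{27961}{3}$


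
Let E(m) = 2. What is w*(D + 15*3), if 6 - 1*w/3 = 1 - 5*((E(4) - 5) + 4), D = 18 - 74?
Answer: -330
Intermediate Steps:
D = -56
w = 30 (w = 18 - 3*(1 - 5*((2 - 5) + 4)) = 18 - 3*(1 - 5*(-3 + 4)) = 18 - 3*(1 - 5*1) = 18 - 3*(1 - 5) = 18 - 3*(-4) = 18 + 12 = 30)
w*(D + 15*3) = 30*(-56 + 15*3) = 30*(-56 + 45) = 30*(-11) = -330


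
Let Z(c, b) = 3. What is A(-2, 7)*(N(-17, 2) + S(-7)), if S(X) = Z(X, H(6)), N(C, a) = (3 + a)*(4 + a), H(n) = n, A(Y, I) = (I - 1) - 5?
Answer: 33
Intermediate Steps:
A(Y, I) = -6 + I (A(Y, I) = (-1 + I) - 5 = -6 + I)
S(X) = 3
A(-2, 7)*(N(-17, 2) + S(-7)) = (-6 + 7)*((12 + 2**2 + 7*2) + 3) = 1*((12 + 4 + 14) + 3) = 1*(30 + 3) = 1*33 = 33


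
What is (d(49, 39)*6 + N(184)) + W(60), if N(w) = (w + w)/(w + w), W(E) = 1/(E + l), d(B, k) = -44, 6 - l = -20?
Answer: -22617/86 ≈ -262.99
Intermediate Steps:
l = 26 (l = 6 - 1*(-20) = 6 + 20 = 26)
W(E) = 1/(26 + E) (W(E) = 1/(E + 26) = 1/(26 + E))
N(w) = 1 (N(w) = (2*w)/((2*w)) = (2*w)*(1/(2*w)) = 1)
(d(49, 39)*6 + N(184)) + W(60) = (-44*6 + 1) + 1/(26 + 60) = (-264 + 1) + 1/86 = -263 + 1/86 = -22617/86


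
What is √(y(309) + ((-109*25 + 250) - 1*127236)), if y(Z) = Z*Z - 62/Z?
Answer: 2*I*√817083447/309 ≈ 185.01*I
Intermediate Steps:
y(Z) = Z² - 62/Z
√(y(309) + ((-109*25 + 250) - 1*127236)) = √((-62 + 309³)/309 + ((-109*25 + 250) - 1*127236)) = √((-62 + 29503629)/309 + ((-2725 + 250) - 127236)) = √((1/309)*29503567 + (-2475 - 127236)) = √(29503567/309 - 129711) = √(-10577132/309) = 2*I*√817083447/309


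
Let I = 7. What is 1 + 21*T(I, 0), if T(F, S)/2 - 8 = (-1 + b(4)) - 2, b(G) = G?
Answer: 379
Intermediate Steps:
T(F, S) = 18 (T(F, S) = 16 + 2*((-1 + 4) - 2) = 16 + 2*(3 - 2) = 16 + 2*1 = 16 + 2 = 18)
1 + 21*T(I, 0) = 1 + 21*18 = 1 + 378 = 379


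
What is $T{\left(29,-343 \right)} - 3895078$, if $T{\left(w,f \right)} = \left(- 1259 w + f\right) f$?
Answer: $8745844$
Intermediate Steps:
$T{\left(w,f \right)} = f \left(f - 1259 w\right)$ ($T{\left(w,f \right)} = \left(f - 1259 w\right) f = f \left(f - 1259 w\right)$)
$T{\left(29,-343 \right)} - 3895078 = - 343 \left(-343 - 36511\right) - 3895078 = \left(-343\right) \left(-36854\right) - 3895078 = 12640922 - 3895078 = 8745844$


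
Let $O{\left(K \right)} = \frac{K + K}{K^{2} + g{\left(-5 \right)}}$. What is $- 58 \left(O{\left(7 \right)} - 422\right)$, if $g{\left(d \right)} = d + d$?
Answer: $\frac{953752}{39} \approx 24455.0$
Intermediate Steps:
$g{\left(d \right)} = 2 d$
$O{\left(K \right)} = \frac{2 K}{-10 + K^{2}}$ ($O{\left(K \right)} = \frac{K + K}{K^{2} + 2 \left(-5\right)} = \frac{2 K}{K^{2} - 10} = \frac{2 K}{-10 + K^{2}}$)
$- 58 \left(O{\left(7 \right)} - 422\right) = - 58 \left(2 \cdot 7 \frac{1}{-10 + 7^{2}} - 422\right) = - 58 \left(2 \cdot 7 \frac{1}{-10 + 49} - 422\right) = - 58 \left(2 \cdot 7 \cdot \frac{1}{39} - 422\right) = - 58 \left(\frac{14}{39} - 422\right) = \left(-58\right) \left(- \frac{16444}{39}\right) = \frac{953752}{39}$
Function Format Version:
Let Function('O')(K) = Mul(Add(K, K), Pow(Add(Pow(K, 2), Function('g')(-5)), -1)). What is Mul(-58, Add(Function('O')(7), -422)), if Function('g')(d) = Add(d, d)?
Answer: Rational(953752, 39) ≈ 24455.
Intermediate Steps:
Function('g')(d) = Mul(2, d)
Function('O')(K) = Mul(2, K, Pow(Add(-10, Pow(K, 2)), -1)) (Function('O')(K) = Mul(Add(K, K), Pow(Add(Pow(K, 2), Mul(2, -5)), -1)) = Mul(Mul(2, K), Pow(Add(Pow(K, 2), -10), -1)) = Mul(Mul(2, K), Pow(Add(-10, Pow(K, 2)), -1)) = Mul(2, K, Pow(Add(-10, Pow(K, 2)), -1)))
Mul(-58, Add(Function('O')(7), -422)) = Mul(-58, Add(Mul(2, 7, Pow(Add(-10, Pow(7, 2)), -1)), -422)) = Mul(-58, Add(Mul(2, 7, Pow(Add(-10, 49), -1)), -422)) = Mul(-58, Add(Mul(2, 7, Pow(39, -1)), -422)) = Mul(-58, Add(Mul(2, 7, Rational(1, 39)), -422)) = Mul(-58, Add(Rational(14, 39), -422)) = Mul(-58, Rational(-16444, 39)) = Rational(953752, 39)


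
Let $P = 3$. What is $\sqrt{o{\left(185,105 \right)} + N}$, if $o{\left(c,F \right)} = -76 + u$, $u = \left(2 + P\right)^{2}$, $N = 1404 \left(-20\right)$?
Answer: $i \sqrt{28131} \approx 167.72 i$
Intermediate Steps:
$N = -28080$
$u = 25$ ($u = \left(2 + 3\right)^{2} = 5^{2} = 25$)
$o{\left(c,F \right)} = -51$ ($o{\left(c,F \right)} = -76 + 25 = -51$)
$\sqrt{o{\left(185,105 \right)} + N} = \sqrt{-51 - 28080} = \sqrt{-28131} = i \sqrt{28131}$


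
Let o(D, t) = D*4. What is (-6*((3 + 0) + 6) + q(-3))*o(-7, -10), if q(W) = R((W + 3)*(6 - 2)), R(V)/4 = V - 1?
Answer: 1624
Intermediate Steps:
o(D, t) = 4*D
R(V) = -4 + 4*V (R(V) = 4*(V - 1) = 4*(-1 + V) = -4 + 4*V)
q(W) = 44 + 16*W (q(W) = -4 + 4*((W + 3)*(6 - 2)) = -4 + 4*((3 + W)*4) = -4 + 4*(12 + 4*W) = -4 + (48 + 16*W) = 44 + 16*W)
(-6*((3 + 0) + 6) + q(-3))*o(-7, -10) = (-6*((3 + 0) + 6) + (44 + 16*(-3)))*(4*(-7)) = (-6*(3 + 6) + (44 - 48))*(-28) = (-6*9 - 4)*(-28) = (-54 - 4)*(-28) = -58*(-28) = 1624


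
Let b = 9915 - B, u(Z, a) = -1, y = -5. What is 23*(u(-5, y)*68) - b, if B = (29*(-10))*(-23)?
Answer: -4809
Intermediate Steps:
B = 6670 (B = -290*(-23) = 6670)
b = 3245 (b = 9915 - 1*6670 = 9915 - 6670 = 3245)
23*(u(-5, y)*68) - b = 23*(-1*68) - 1*3245 = 23*(-68) - 3245 = -1564 - 3245 = -4809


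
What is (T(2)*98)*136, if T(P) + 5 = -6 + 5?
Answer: -79968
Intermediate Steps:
T(P) = -6 (T(P) = -5 + (-6 + 5) = -5 - 1 = -6)
(T(2)*98)*136 = -6*98*136 = -588*136 = -79968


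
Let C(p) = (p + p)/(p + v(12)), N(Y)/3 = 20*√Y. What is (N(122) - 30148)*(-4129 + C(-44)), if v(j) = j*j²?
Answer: 52407202988/421 - 104299860*√122/421 ≈ 1.2175e+8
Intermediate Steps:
v(j) = j³
N(Y) = 60*√Y (N(Y) = 3*(20*√Y) = 60*√Y)
C(p) = 2*p/(1728 + p) (C(p) = (p + p)/(p + 12³) = (2*p)/(p + 1728) = (2*p)/(1728 + p) = 2*p/(1728 + p))
(N(122) - 30148)*(-4129 + C(-44)) = (60*√122 - 30148)*(-4129 + 2*(-44)/(1728 - 44)) = (-30148 + 60*√122)*(-4129 + 2*(-44)/1684) = (-30148 + 60*√122)*(-4129 + 2*(-44)*(1/1684)) = (-30148 + 60*√122)*(-4129 - 22/421) = (-30148 + 60*√122)*(-1738331/421) = 52407202988/421 - 104299860*√122/421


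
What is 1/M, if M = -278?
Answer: -1/278 ≈ -0.0035971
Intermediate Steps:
1/M = 1/(-278) = -1/278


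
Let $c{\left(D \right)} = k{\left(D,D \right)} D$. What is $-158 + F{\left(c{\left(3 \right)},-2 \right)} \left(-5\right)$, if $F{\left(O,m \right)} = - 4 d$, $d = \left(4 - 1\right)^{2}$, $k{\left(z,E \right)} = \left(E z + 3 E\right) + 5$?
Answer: $22$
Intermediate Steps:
$k{\left(z,E \right)} = 5 + 3 E + E z$ ($k{\left(z,E \right)} = \left(3 E + E z\right) + 5 = 5 + 3 E + E z$)
$d = 9$ ($d = 3^{2} = 9$)
$c{\left(D \right)} = D \left(5 + D^{2} + 3 D\right)$ ($c{\left(D \right)} = \left(5 + 3 D + D D\right) D = \left(5 + 3 D + D^{2}\right) D = \left(5 + D^{2} + 3 D\right) D = D \left(5 + D^{2} + 3 D\right)$)
$F{\left(O,m \right)} = -36$ ($F{\left(O,m \right)} = \left(-4\right) 9 = -36$)
$-158 + F{\left(c{\left(3 \right)},-2 \right)} \left(-5\right) = -158 - -180 = -158 + 180 = 22$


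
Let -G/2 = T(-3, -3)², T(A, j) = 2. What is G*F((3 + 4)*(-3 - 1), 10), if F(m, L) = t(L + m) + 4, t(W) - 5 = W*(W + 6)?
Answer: -1800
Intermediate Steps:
G = -8 (G = -2*2² = -2*4 = -8)
t(W) = 5 + W*(6 + W) (t(W) = 5 + W*(W + 6) = 5 + W*(6 + W))
F(m, L) = 9 + (L + m)² + 6*L + 6*m (F(m, L) = (5 + (L + m)² + 6*(L + m)) + 4 = (5 + (L + m)² + (6*L + 6*m)) + 4 = (5 + (L + m)² + 6*L + 6*m) + 4 = 9 + (L + m)² + 6*L + 6*m)
G*F((3 + 4)*(-3 - 1), 10) = -8*(9 + (10 + (3 + 4)*(-3 - 1))² + 6*10 + 6*((3 + 4)*(-3 - 1))) = -8*(9 + (10 + 7*(-4))² + 60 + 6*(7*(-4))) = -8*(9 + (10 - 28)² + 60 + 6*(-28)) = -8*(9 + (-18)² + 60 - 168) = -8*(9 + 324 + 60 - 168) = -8*225 = -1800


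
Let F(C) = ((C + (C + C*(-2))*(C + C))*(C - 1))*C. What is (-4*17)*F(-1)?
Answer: 408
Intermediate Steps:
F(C) = C*(-1 + C)*(C - 2*C**2) (F(C) = ((C + (C - 2*C)*(2*C))*(-1 + C))*C = ((C + (-C)*(2*C))*(-1 + C))*C = ((C - 2*C**2)*(-1 + C))*C = ((-1 + C)*(C - 2*C**2))*C = C*(-1 + C)*(C - 2*C**2))
(-4*17)*F(-1) = (-4*17)*((-1)**2*(-1 - 2*(-1)**2 + 3*(-1))) = -68*(-1 - 2*1 - 3) = -68*(-1 - 2 - 3) = -68*(-6) = 408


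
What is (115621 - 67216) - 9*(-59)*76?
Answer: 88761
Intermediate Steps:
(115621 - 67216) - 9*(-59)*76 = 48405 - (-531)*76 = 48405 - 1*(-40356) = 48405 + 40356 = 88761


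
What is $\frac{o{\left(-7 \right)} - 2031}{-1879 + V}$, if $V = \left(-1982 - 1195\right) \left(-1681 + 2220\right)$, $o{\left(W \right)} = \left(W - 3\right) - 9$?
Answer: $\frac{1025}{857141} \approx 0.0011958$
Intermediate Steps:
$o{\left(W \right)} = -12 + W$ ($o{\left(W \right)} = \left(W - 3\right) - 9 = \left(-3 + W\right) - 9 = -12 + W$)
$V = -1712403$ ($V = \left(-3177\right) 539 = -1712403$)
$\frac{o{\left(-7 \right)} - 2031}{-1879 + V} = \frac{\left(-12 - 7\right) - 2031}{-1879 - 1712403} = \frac{-19 - 2031}{-1714282} = \left(-2050\right) \left(- \frac{1}{1714282}\right) = \frac{1025}{857141}$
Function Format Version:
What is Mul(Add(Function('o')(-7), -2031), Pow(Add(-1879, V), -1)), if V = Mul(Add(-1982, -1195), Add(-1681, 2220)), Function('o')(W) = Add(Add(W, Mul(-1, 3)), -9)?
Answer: Rational(1025, 857141) ≈ 0.0011958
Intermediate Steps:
Function('o')(W) = Add(-12, W) (Function('o')(W) = Add(Add(W, -3), -9) = Add(Add(-3, W), -9) = Add(-12, W))
V = -1712403 (V = Mul(-3177, 539) = -1712403)
Mul(Add(Function('o')(-7), -2031), Pow(Add(-1879, V), -1)) = Mul(Add(Add(-12, -7), -2031), Pow(Add(-1879, -1712403), -1)) = Mul(Add(-19, -2031), Pow(-1714282, -1)) = Mul(-2050, Rational(-1, 1714282)) = Rational(1025, 857141)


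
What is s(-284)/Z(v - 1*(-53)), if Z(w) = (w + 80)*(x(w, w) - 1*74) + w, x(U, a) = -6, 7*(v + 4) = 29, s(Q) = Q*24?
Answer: 11928/18547 ≈ 0.64312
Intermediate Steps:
s(Q) = 24*Q
v = ⅐ (v = -4 + (⅐)*29 = -4 + 29/7 = ⅐ ≈ 0.14286)
Z(w) = -6400 - 79*w (Z(w) = (w + 80)*(-6 - 1*74) + w = (80 + w)*(-6 - 74) + w = (80 + w)*(-80) + w = (-6400 - 80*w) + w = -6400 - 79*w)
s(-284)/Z(v - 1*(-53)) = (24*(-284))/(-6400 - 79*(⅐ - 1*(-53))) = -6816/(-6400 - 79*(⅐ + 53)) = -6816/(-6400 - 79*372/7) = -6816/(-6400 - 29388/7) = -6816/(-74188/7) = -6816*(-7/74188) = 11928/18547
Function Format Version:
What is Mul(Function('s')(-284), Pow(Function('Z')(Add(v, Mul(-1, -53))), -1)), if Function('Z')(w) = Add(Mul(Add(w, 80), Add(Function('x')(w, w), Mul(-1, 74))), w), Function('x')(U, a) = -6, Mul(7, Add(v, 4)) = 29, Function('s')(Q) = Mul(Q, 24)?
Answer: Rational(11928, 18547) ≈ 0.64312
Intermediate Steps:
Function('s')(Q) = Mul(24, Q)
v = Rational(1, 7) (v = Add(-4, Mul(Rational(1, 7), 29)) = Add(-4, Rational(29, 7)) = Rational(1, 7) ≈ 0.14286)
Function('Z')(w) = Add(-6400, Mul(-79, w)) (Function('Z')(w) = Add(Mul(Add(w, 80), Add(-6, Mul(-1, 74))), w) = Add(Mul(Add(80, w), Add(-6, -74)), w) = Add(Mul(Add(80, w), -80), w) = Add(Add(-6400, Mul(-80, w)), w) = Add(-6400, Mul(-79, w)))
Mul(Function('s')(-284), Pow(Function('Z')(Add(v, Mul(-1, -53))), -1)) = Mul(Mul(24, -284), Pow(Add(-6400, Mul(-79, Add(Rational(1, 7), Mul(-1, -53)))), -1)) = Mul(-6816, Pow(Add(-6400, Mul(-79, Add(Rational(1, 7), 53))), -1)) = Mul(-6816, Pow(Add(-6400, Mul(-79, Rational(372, 7))), -1)) = Mul(-6816, Pow(Add(-6400, Rational(-29388, 7)), -1)) = Mul(-6816, Pow(Rational(-74188, 7), -1)) = Mul(-6816, Rational(-7, 74188)) = Rational(11928, 18547)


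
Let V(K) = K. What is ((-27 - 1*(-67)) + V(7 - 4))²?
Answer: 1849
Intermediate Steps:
((-27 - 1*(-67)) + V(7 - 4))² = ((-27 - 1*(-67)) + (7 - 4))² = ((-27 + 67) + 3)² = (40 + 3)² = 43² = 1849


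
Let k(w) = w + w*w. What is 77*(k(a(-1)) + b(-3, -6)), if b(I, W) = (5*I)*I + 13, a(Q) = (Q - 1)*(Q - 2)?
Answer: 7700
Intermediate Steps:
a(Q) = (-1 + Q)*(-2 + Q)
k(w) = w + w²
b(I, W) = 13 + 5*I² (b(I, W) = 5*I² + 13 = 13 + 5*I²)
77*(k(a(-1)) + b(-3, -6)) = 77*((2 + (-1)² - 3*(-1))*(1 + (2 + (-1)² - 3*(-1))) + (13 + 5*(-3)²)) = 77*((2 + 1 + 3)*(1 + (2 + 1 + 3)) + (13 + 5*9)) = 77*(6*(1 + 6) + (13 + 45)) = 77*(6*7 + 58) = 77*(42 + 58) = 77*100 = 7700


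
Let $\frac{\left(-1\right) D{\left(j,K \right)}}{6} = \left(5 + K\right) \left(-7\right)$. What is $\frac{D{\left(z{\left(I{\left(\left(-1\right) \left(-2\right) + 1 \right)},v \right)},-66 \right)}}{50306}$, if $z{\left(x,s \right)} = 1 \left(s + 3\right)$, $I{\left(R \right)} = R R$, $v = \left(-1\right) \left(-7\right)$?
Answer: $- \frac{1281}{25153} \approx -0.050928$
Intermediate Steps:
$v = 7$
$I{\left(R \right)} = R^{2}$
$z{\left(x,s \right)} = 3 + s$ ($z{\left(x,s \right)} = 1 \left(3 + s\right) = 3 + s$)
$D{\left(j,K \right)} = 210 + 42 K$ ($D{\left(j,K \right)} = - 6 \left(5 + K\right) \left(-7\right) = - 6 \left(-35 - 7 K\right) = 210 + 42 K$)
$\frac{D{\left(z{\left(I{\left(\left(-1\right) \left(-2\right) + 1 \right)},v \right)},-66 \right)}}{50306} = \frac{210 + 42 \left(-66\right)}{50306} = \left(210 - 2772\right) \frac{1}{50306} = \left(-2562\right) \frac{1}{50306} = - \frac{1281}{25153}$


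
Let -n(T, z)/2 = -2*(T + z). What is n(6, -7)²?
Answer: 16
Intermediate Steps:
n(T, z) = 4*T + 4*z (n(T, z) = -(-4)*(T + z) = -2*(-2*T - 2*z) = 4*T + 4*z)
n(6, -7)² = (4*6 + 4*(-7))² = (24 - 28)² = (-4)² = 16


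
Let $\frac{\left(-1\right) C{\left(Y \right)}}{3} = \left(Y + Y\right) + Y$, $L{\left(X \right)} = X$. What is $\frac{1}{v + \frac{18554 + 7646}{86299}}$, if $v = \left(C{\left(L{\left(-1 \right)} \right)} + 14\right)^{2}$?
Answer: $\frac{86299}{45678371} \approx 0.0018893$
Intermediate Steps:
$C{\left(Y \right)} = - 9 Y$ ($C{\left(Y \right)} = - 3 \left(\left(Y + Y\right) + Y\right) = - 3 \left(2 Y + Y\right) = - 3 \cdot 3 Y = - 9 Y$)
$v = 529$ ($v = \left(\left(-9\right) \left(-1\right) + 14\right)^{2} = \left(9 + 14\right)^{2} = 23^{2} = 529$)
$\frac{1}{v + \frac{18554 + 7646}{86299}} = \frac{1}{529 + \frac{18554 + 7646}{86299}} = \frac{1}{529 + 26200 \cdot \frac{1}{86299}} = \frac{1}{529 + \frac{26200}{86299}} = \frac{1}{\frac{45678371}{86299}} = \frac{86299}{45678371}$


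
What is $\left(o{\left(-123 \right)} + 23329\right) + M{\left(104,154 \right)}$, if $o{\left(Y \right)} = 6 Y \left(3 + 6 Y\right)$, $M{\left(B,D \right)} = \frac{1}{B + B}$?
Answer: $\frac{117677873}{208} \approx 5.6576 \cdot 10^{5}$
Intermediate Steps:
$M{\left(B,D \right)} = \frac{1}{2 B}$
$o{\left(Y \right)} = 6 Y \left(3 + 6 Y\right)$
$\left(o{\left(-123 \right)} + 23329\right) + M{\left(104,154 \right)} = \left(18 \left(-123\right) \left(1 + 2 \left(-123\right)\right) + 23329\right) + \frac{1}{2 \cdot 104} = \left(18 \left(-123\right) \left(1 - 246\right) + 23329\right) + \frac{1}{2} \cdot \frac{1}{104} = \left(18 \left(-123\right) \left(-245\right) + 23329\right) + \frac{1}{208} = \left(542430 + 23329\right) + \frac{1}{208} = 565759 + \frac{1}{208} = \frac{117677873}{208}$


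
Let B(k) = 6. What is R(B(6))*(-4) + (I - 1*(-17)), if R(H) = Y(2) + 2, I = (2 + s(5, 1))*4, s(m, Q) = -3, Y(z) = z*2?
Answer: -11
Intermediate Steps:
Y(z) = 2*z
I = -4 (I = (2 - 3)*4 = -1*4 = -4)
R(H) = 6 (R(H) = 2*2 + 2 = 4 + 2 = 6)
R(B(6))*(-4) + (I - 1*(-17)) = 6*(-4) + (-4 - 1*(-17)) = -24 + (-4 + 17) = -24 + 13 = -11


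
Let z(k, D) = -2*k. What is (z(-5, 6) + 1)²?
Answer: 121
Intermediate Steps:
(z(-5, 6) + 1)² = (-2*(-5) + 1)² = (10 + 1)² = 11² = 121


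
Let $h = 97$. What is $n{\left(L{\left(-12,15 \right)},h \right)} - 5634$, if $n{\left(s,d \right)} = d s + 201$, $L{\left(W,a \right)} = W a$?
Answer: $-22893$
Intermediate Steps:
$n{\left(s,d \right)} = 201 + d s$
$n{\left(L{\left(-12,15 \right)},h \right)} - 5634 = \left(201 + 97 \left(\left(-12\right) 15\right)\right) - 5634 = \left(201 + 97 \left(-180\right)\right) - 5634 = \left(201 - 17460\right) - 5634 = -17259 - 5634 = -22893$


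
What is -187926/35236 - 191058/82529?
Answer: -11120732271/1453995922 ≈ -7.6484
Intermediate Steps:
-187926/35236 - 191058/82529 = -187926*1/35236 - 191058*1/82529 = -93963/17618 - 191058/82529 = -11120732271/1453995922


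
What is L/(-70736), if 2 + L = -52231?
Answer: 52233/70736 ≈ 0.73842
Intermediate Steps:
L = -52233 (L = -2 - 52231 = -52233)
L/(-70736) = -52233/(-70736) = -52233*(-1/70736) = 52233/70736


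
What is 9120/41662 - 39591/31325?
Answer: -681878121/652531075 ≈ -1.0450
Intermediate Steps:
9120/41662 - 39591/31325 = 9120*(1/41662) - 39591*1/31325 = 4560/20831 - 39591/31325 = -681878121/652531075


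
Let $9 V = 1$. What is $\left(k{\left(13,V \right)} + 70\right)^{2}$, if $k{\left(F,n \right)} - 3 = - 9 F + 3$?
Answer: $1681$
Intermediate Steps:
$V = \frac{1}{9}$ ($V = \frac{1}{9} \cdot 1 = \frac{1}{9} \approx 0.11111$)
$k{\left(F,n \right)} = 6 - 9 F$ ($k{\left(F,n \right)} = 3 - \left(-3 + 9 F\right) = 6 - 9 F$)
$\left(k{\left(13,V \right)} + 70\right)^{2} = \left(\left(6 - 117\right) + 70\right)^{2} = \left(-111 + 70\right)^{2} = \left(-41\right)^{2} = 1681$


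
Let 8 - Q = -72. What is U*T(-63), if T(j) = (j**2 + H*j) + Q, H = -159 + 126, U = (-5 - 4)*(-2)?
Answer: 110304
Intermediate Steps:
Q = 80 (Q = 8 - 1*(-72) = 8 + 72 = 80)
U = 18 (U = -9*(-2) = 18)
H = -33
T(j) = 80 + j**2 - 33*j (T(j) = (j**2 - 33*j) + 80 = 80 + j**2 - 33*j)
U*T(-63) = 18*(80 + (-63)**2 - 33*(-63)) = 18*(80 + 3969 + 2079) = 18*6128 = 110304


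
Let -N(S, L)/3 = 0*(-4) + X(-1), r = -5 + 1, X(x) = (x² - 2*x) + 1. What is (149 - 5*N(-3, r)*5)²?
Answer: 201601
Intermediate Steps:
X(x) = 1 + x² - 2*x
r = -4
N(S, L) = -12 (N(S, L) = -3*(0*(-4) + (1 + (-1)² - 2*(-1))) = -3*(0 + (1 + 1 + 2)) = -3*(0 + 4) = -3*4 = -12)
(149 - 5*N(-3, r)*5)² = (149 - 5*(-12)*5)² = (149 + 60*5)² = (149 + 300)² = 449² = 201601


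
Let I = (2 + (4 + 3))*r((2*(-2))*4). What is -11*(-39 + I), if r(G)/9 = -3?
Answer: 3102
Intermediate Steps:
r(G) = -27 (r(G) = 9*(-3) = -27)
I = -243 (I = (2 + (4 + 3))*(-27) = (2 + 7)*(-27) = 9*(-27) = -243)
-11*(-39 + I) = -11*(-39 - 243) = -11*(-282) = 3102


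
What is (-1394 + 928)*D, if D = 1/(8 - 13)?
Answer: 466/5 ≈ 93.200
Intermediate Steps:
D = -⅕ (D = 1/(-5) = -⅕ ≈ -0.20000)
(-1394 + 928)*D = (-1394 + 928)*(-⅕) = -466*(-⅕) = 466/5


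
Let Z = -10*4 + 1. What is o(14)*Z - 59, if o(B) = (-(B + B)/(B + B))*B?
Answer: 487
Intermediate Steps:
o(B) = -B (o(B) = (-2*B/(2*B))*B = (-2*B*1/(2*B))*B = (-1*1)*B = -B)
Z = -39 (Z = -40 + 1 = -39)
o(14)*Z - 59 = -1*14*(-39) - 59 = -14*(-39) - 59 = 546 - 59 = 487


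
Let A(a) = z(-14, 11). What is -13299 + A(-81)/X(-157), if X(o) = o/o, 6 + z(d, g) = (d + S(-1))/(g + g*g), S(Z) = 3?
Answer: -159661/12 ≈ -13305.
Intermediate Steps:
z(d, g) = -6 + (3 + d)/(g + g**2) (z(d, g) = -6 + (d + 3)/(g + g*g) = -6 + (3 + d)/(g + g**2))
A(a) = -73/12 (A(a) = (3 - 14 - 6*11 - 6*11**2)/(11*(1 + 11)) = (1/11)*(3 - 14 - 66 - 6*121)/12 = (1/11)*(1/12)*(3 - 14 - 66 - 726) = (1/11)*(1/12)*(-803) = -73/12)
X(o) = 1
-13299 + A(-81)/X(-157) = -13299 - 73/12/1 = -13299 - 73/12*1 = -13299 - 73/12 = -159661/12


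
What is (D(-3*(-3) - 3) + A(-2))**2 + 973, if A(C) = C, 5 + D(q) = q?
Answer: 974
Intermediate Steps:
D(q) = -5 + q
(D(-3*(-3) - 3) + A(-2))**2 + 973 = ((-5 + (-3*(-3) - 3)) - 2)**2 + 973 = ((-5 + (9 - 3)) - 2)**2 + 973 = ((-5 + 6) - 2)**2 + 973 = (1 - 2)**2 + 973 = (-1)**2 + 973 = 1 + 973 = 974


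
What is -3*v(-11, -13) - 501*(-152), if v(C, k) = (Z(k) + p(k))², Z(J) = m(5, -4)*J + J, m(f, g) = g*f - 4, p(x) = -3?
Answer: -186696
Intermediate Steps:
m(f, g) = -4 + f*g (m(f, g) = f*g - 4 = -4 + f*g)
Z(J) = -23*J (Z(J) = (-4 + 5*(-4))*J + J = (-4 - 20)*J + J = -24*J + J = -23*J)
v(C, k) = (-3 - 23*k)² (v(C, k) = (-23*k - 3)² = (-3 - 23*k)²)
-3*v(-11, -13) - 501*(-152) = -3*(3 + 23*(-13))² - 501*(-152) = -3*(3 - 299)² + 76152 = -3*(-296)² + 76152 = -3*87616 + 76152 = -262848 + 76152 = -186696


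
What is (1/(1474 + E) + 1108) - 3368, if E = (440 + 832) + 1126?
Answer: -8750719/3872 ≈ -2260.0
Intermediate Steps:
E = 2398 (E = 1272 + 1126 = 2398)
(1/(1474 + E) + 1108) - 3368 = (1/(1474 + 2398) + 1108) - 3368 = (1/3872 + 1108) - 3368 = 4290177/3872 - 3368 = -8750719/3872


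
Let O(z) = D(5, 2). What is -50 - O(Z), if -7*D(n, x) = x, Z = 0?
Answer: -348/7 ≈ -49.714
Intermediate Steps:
D(n, x) = -x/7
O(z) = -2/7 (O(z) = -⅐*2 = -2/7)
-50 - O(Z) = -50 - 1*(-2/7) = -50 + 2/7 = -348/7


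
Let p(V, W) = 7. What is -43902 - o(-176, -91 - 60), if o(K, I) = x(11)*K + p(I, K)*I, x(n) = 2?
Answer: -42493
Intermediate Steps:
o(K, I) = 2*K + 7*I
-43902 - o(-176, -91 - 60) = -43902 - (2*(-176) + 7*(-91 - 60)) = -43902 - (-352 + 7*(-151)) = -43902 - (-352 - 1057) = -43902 - 1*(-1409) = -43902 + 1409 = -42493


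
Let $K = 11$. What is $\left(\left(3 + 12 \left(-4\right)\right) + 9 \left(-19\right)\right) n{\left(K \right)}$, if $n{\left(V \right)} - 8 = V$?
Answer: $-4104$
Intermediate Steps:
$n{\left(V \right)} = 8 + V$
$\left(\left(3 + 12 \left(-4\right)\right) + 9 \left(-19\right)\right) n{\left(K \right)} = \left(\left(3 + 12 \left(-4\right)\right) + 9 \left(-19\right)\right) \left(8 + 11\right) = \left(\left(3 - 48\right) - 171\right) 19 = \left(-45 - 171\right) 19 = \left(-216\right) 19 = -4104$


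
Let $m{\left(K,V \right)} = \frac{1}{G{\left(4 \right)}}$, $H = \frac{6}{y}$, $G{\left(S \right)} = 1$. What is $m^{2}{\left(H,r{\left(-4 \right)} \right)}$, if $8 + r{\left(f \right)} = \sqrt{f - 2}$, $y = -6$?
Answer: $1$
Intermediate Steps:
$r{\left(f \right)} = -8 + \sqrt{-2 + f}$ ($r{\left(f \right)} = -8 + \sqrt{f - 2} = -8 + \sqrt{-2 + f}$)
$H = -1$ ($H = \frac{6}{-6} = 6 \left(- \frac{1}{6}\right) = -1$)
$m{\left(K,V \right)} = 1$ ($m{\left(K,V \right)} = 1^{-1} = 1$)
$m^{2}{\left(H,r{\left(-4 \right)} \right)} = 1^{2} = 1$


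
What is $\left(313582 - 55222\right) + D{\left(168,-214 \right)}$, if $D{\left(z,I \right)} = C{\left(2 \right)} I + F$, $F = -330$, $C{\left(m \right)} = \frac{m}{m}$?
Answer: $257816$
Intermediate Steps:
$C{\left(m \right)} = 1$
$D{\left(z,I \right)} = -330 + I$ ($D{\left(z,I \right)} = 1 I - 330 = I - 330 = -330 + I$)
$\left(313582 - 55222\right) + D{\left(168,-214 \right)} = \left(313582 - 55222\right) - 544 = 258360 - 544 = 257816$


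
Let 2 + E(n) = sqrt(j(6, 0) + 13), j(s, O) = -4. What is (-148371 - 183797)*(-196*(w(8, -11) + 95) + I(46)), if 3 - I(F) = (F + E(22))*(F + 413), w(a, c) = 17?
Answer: 14456615696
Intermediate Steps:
E(n) = 1 (E(n) = -2 + sqrt(-4 + 13) = -2 + sqrt(9) = -2 + 3 = 1)
I(F) = 3 - (1 + F)*(413 + F) (I(F) = 3 - (F + 1)*(F + 413) = 3 - (1 + F)*(413 + F))
(-148371 - 183797)*(-196*(w(8, -11) + 95) + I(46)) = (-148371 - 183797)*(-196*(17 + 95) + (-410 - 1*46**2 - 414*46)) = -332168*(-196*112 + (-410 - 1*2116 - 19044)) = -332168*(-21952 + (-410 - 2116 - 19044)) = -332168*(-21952 - 21570) = -332168*(-43522) = 14456615696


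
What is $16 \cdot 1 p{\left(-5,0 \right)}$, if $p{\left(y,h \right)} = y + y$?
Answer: $-160$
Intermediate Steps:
$p{\left(y,h \right)} = 2 y$
$16 \cdot 1 p{\left(-5,0 \right)} = 16 \cdot 1 \cdot 2 \left(-5\right) = 16 \left(-10\right) = -160$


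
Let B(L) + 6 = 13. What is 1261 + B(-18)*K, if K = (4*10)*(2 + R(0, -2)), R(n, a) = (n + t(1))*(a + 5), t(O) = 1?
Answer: 2661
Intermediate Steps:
B(L) = 7 (B(L) = -6 + 13 = 7)
R(n, a) = (1 + n)*(5 + a) (R(n, a) = (n + 1)*(a + 5) = (1 + n)*(5 + a))
K = 200 (K = (4*10)*(2 + (5 - 2 + 5*0 - 2*0)) = 40*(2 + (5 - 2 + 0 + 0)) = 40*(2 + 3) = 40*5 = 200)
1261 + B(-18)*K = 1261 + 7*200 = 1261 + 1400 = 2661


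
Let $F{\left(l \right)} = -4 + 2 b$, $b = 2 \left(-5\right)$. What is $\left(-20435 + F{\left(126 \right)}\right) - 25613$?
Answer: $-46072$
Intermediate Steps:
$b = -10$
$F{\left(l \right)} = -24$ ($F{\left(l \right)} = -4 + 2 \left(-10\right) = -4 - 20 = -24$)
$\left(-20435 + F{\left(126 \right)}\right) - 25613 = \left(-20435 - 24\right) - 25613 = -20459 - 25613 = -46072$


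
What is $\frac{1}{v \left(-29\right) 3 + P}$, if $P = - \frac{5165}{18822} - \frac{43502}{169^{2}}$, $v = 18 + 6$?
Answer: $- \frac{537575142}{1123423208705} \approx -0.00047852$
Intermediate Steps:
$v = 24$
$P = - \frac{966312209}{537575142}$ ($P = \left(-5165\right) \frac{1}{18822} - \frac{43502}{28561} = - \frac{5165}{18822} - \frac{43502}{28561} = - \frac{966312209}{537575142} \approx -1.7975$)
$\frac{1}{v \left(-29\right) 3 + P} = \frac{1}{24 \left(-29\right) 3 - \frac{966312209}{537575142}} = \frac{1}{\left(-696\right) 3 - \frac{966312209}{537575142}} = \frac{1}{-2088 - \frac{966312209}{537575142}} = \frac{1}{- \frac{1123423208705}{537575142}} = - \frac{537575142}{1123423208705}$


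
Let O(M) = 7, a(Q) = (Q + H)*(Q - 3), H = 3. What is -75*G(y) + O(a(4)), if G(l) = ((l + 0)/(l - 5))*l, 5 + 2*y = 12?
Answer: 1239/2 ≈ 619.50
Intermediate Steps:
y = 7/2 (y = -5/2 + (½)*12 = -5/2 + 6 = 7/2 ≈ 3.5000)
a(Q) = (-3 + Q)*(3 + Q) (a(Q) = (Q + 3)*(Q - 3) = (3 + Q)*(-3 + Q) = (-3 + Q)*(3 + Q))
G(l) = l²/(-5 + l) (G(l) = (l/(-5 + l))*l = l²/(-5 + l))
-75*G(y) + O(a(4)) = -75*(7/2)²/(-5 + 7/2) + 7 = -3675/(4*(-3/2)) + 7 = -3675*(-2)/(4*3) + 7 = -75*(-49/6) + 7 = 1225/2 + 7 = 1239/2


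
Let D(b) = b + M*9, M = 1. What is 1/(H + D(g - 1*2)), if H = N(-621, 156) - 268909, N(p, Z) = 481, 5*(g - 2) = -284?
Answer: -5/1342379 ≈ -3.7247e-6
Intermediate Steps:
g = -274/5 (g = 2 + (⅕)*(-284) = 2 - 284/5 = -274/5 ≈ -54.800)
D(b) = 9 + b (D(b) = b + 1*9 = b + 9 = 9 + b)
H = -268428 (H = 481 - 268909 = -268428)
1/(H + D(g - 1*2)) = 1/(-268428 + (9 + (-274/5 - 1*2))) = 1/(-268428 + (9 + (-274/5 - 2))) = 1/(-268428 + (9 - 284/5)) = 1/(-268428 - 239/5) = 1/(-1342379/5) = -5/1342379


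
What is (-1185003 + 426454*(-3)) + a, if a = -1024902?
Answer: -3489267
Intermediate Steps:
(-1185003 + 426454*(-3)) + a = (-1185003 + 426454*(-3)) - 1024902 = (-1185003 - 1279362) - 1024902 = -2464365 - 1024902 = -3489267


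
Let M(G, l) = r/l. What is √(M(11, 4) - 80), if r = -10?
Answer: I*√330/2 ≈ 9.0829*I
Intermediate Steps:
M(G, l) = -10/l
√(M(11, 4) - 80) = √(-10/4 - 80) = √(-10*¼ - 80) = √(-5/2 - 80) = √(-165/2) = I*√330/2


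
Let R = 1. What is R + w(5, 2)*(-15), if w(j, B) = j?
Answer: -74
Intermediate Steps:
R + w(5, 2)*(-15) = 1 + 5*(-15) = 1 - 75 = -74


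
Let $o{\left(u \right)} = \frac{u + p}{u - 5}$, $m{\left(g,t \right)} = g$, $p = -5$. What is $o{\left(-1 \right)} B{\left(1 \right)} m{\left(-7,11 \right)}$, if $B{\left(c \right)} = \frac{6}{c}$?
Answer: $-42$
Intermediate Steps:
$o{\left(u \right)} = 1$ ($o{\left(u \right)} = \frac{u - 5}{u - 5} = \frac{-5 + u}{-5 + u} = 1$)
$o{\left(-1 \right)} B{\left(1 \right)} m{\left(-7,11 \right)} = 1 \cdot \frac{6}{1} \left(-7\right) = 1 \cdot 6 \cdot 1 \left(-7\right) = 1 \cdot 6 \left(-7\right) = 6 \left(-7\right) = -42$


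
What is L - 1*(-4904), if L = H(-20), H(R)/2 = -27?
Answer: 4850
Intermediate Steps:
H(R) = -54 (H(R) = 2*(-27) = -54)
L = -54
L - 1*(-4904) = -54 - 1*(-4904) = -54 + 4904 = 4850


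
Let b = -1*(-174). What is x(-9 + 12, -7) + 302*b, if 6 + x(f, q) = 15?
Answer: 52557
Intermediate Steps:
x(f, q) = 9 (x(f, q) = -6 + 15 = 9)
b = 174
x(-9 + 12, -7) + 302*b = 9 + 302*174 = 9 + 52548 = 52557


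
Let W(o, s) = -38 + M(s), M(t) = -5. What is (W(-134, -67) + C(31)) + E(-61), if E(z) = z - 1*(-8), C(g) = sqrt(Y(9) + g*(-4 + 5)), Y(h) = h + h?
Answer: -89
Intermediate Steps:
Y(h) = 2*h
W(o, s) = -43 (W(o, s) = -38 - 5 = -43)
C(g) = sqrt(18 + g) (C(g) = sqrt(2*9 + g*(-4 + 5)) = sqrt(18 + g*1) = sqrt(18 + g))
E(z) = 8 + z (E(z) = z + 8 = 8 + z)
(W(-134, -67) + C(31)) + E(-61) = (-43 + sqrt(18 + 31)) + (8 - 61) = (-43 + sqrt(49)) - 53 = (-43 + 7) - 53 = -36 - 53 = -89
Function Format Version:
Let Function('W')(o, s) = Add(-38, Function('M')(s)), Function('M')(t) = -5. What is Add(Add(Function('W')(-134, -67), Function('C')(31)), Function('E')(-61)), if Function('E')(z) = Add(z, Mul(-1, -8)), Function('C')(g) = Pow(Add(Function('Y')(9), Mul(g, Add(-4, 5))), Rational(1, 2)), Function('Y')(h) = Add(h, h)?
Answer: -89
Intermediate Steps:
Function('Y')(h) = Mul(2, h)
Function('W')(o, s) = -43 (Function('W')(o, s) = Add(-38, -5) = -43)
Function('C')(g) = Pow(Add(18, g), Rational(1, 2)) (Function('C')(g) = Pow(Add(Mul(2, 9), Mul(g, Add(-4, 5))), Rational(1, 2)) = Pow(Add(18, Mul(g, 1)), Rational(1, 2)) = Pow(Add(18, g), Rational(1, 2)))
Function('E')(z) = Add(8, z) (Function('E')(z) = Add(z, 8) = Add(8, z))
Add(Add(Function('W')(-134, -67), Function('C')(31)), Function('E')(-61)) = Add(Add(-43, Pow(Add(18, 31), Rational(1, 2))), Add(8, -61)) = Add(Add(-43, Pow(49, Rational(1, 2))), -53) = Add(Add(-43, 7), -53) = Add(-36, -53) = -89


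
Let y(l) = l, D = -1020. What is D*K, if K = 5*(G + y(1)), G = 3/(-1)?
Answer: 10200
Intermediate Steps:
G = -3 (G = 3*(-1) = -3)
K = -10 (K = 5*(-3 + 1) = 5*(-2) = -10)
D*K = -1020*(-10) = 10200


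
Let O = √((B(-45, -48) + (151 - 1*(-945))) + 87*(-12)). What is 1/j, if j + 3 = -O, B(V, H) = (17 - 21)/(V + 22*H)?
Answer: 3303/47347 - 2*√15759714/47347 ≈ -0.097930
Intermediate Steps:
B(V, H) = -4/(V + 22*H)
O = 2*√15759714/1101 (O = √((-4/(-45 + 22*(-48)) + (151 - 1*(-945))) + 87*(-12)) = √((-4/(-45 - 1056) + (151 + 945)) - 1044) = √((-4/(-1101) + 1096) - 1044) = √((-4*(-1/1101) + 1096) - 1044) = √((4/1101 + 1096) - 1044) = √(1206700/1101 - 1044) = √(57256/1101) = 2*√15759714/1101 ≈ 7.2114)
j = -3 - 2*√15759714/1101 ≈ -10.211
1/j = 1/(-3 - 2*√15759714/1101)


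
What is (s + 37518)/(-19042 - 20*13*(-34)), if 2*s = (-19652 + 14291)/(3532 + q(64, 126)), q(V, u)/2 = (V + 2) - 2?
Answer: -91542133/24892880 ≈ -3.6774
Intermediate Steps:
q(V, u) = 2*V (q(V, u) = 2*((V + 2) - 2) = 2*((2 + V) - 2) = 2*V)
s = -1787/2440 (s = ((-19652 + 14291)/(3532 + 2*64))/2 = (-5361/(3532 + 128))/2 = (-5361/3660)/2 = (-5361*1/3660)/2 = (½)*(-1787/1220) = -1787/2440 ≈ -0.73238)
(s + 37518)/(-19042 - 20*13*(-34)) = (-1787/2440 + 37518)/(-19042 - 20*13*(-34)) = 91542133/(2440*(-19042 - 260*(-34))) = 91542133/(2440*(-19042 + 8840)) = (91542133/2440)/(-10202) = (91542133/2440)*(-1/10202) = -91542133/24892880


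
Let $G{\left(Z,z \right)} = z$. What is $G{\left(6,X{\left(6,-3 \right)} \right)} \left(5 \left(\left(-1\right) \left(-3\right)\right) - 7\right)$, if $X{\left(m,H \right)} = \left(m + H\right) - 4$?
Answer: $-8$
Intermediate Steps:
$X{\left(m,H \right)} = -4 + H + m$ ($X{\left(m,H \right)} = \left(H + m\right) - 4 = -4 + H + m$)
$G{\left(6,X{\left(6,-3 \right)} \right)} \left(5 \left(\left(-1\right) \left(-3\right)\right) - 7\right) = \left(-4 - 3 + 6\right) \left(5 \left(\left(-1\right) \left(-3\right)\right) - 7\right) = - (5 \cdot 3 - 7) = - (15 - 7) = \left(-1\right) 8 = -8$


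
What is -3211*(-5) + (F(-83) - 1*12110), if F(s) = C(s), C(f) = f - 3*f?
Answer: 4111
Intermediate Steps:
C(f) = -2*f
F(s) = -2*s
-3211*(-5) + (F(-83) - 1*12110) = -3211*(-5) + (-2*(-83) - 1*12110) = 16055 + (166 - 12110) = 16055 - 11944 = 4111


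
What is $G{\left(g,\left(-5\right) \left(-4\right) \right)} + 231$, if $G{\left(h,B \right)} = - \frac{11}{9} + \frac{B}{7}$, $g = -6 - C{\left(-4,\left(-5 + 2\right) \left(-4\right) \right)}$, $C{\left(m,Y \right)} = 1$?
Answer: $\frac{14656}{63} \approx 232.64$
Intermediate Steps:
$g = -7$ ($g = -6 - 1 = -7$)
$G{\left(h,B \right)} = - \frac{11}{9} + \frac{B}{7}$ ($G{\left(h,B \right)} = \left(-11\right) \frac{1}{9} + B \frac{1}{7} = - \frac{11}{9} + \frac{B}{7}$)
$G{\left(g,\left(-5\right) \left(-4\right) \right)} + 231 = \left(- \frac{11}{9} + \frac{\left(-5\right) \left(-4\right)}{7}\right) + 231 = \left(- \frac{11}{9} + \frac{1}{7} \cdot 20\right) + 231 = \left(- \frac{11}{9} + \frac{20}{7}\right) + 231 = \frac{103}{63} + 231 = \frac{14656}{63}$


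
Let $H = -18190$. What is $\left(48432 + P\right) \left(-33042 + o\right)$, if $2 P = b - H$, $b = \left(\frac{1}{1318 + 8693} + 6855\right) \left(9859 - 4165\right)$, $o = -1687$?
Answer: $- \frac{2268410689745997}{3337} \approx -6.7978 \cdot 10^{11}$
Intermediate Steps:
$b = \frac{130251020588}{3337}$ ($b = \left(\frac{1}{10011} + 6855\right) 5694 = \frac{68625406}{10011} \cdot 5694 = \frac{130251020588}{3337} \approx 3.9032 \cdot 10^{7}$)
$P = \frac{65155860309}{3337}$ ($P = \frac{\frac{130251020588}{3337} - -18190}{2} = \frac{\frac{130251020588}{3337} + 18190}{2} = \frac{1}{2} \cdot \frac{130311720618}{3337} = \frac{65155860309}{3337} \approx 1.9525 \cdot 10^{7}$)
$\left(48432 + P\right) \left(-33042 + o\right) = \left(48432 + \frac{65155860309}{3337}\right) \left(-33042 - 1687\right) = \frac{65317477893}{3337} \left(-34729\right) = - \frac{2268410689745997}{3337}$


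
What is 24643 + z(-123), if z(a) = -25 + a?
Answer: 24495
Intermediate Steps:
24643 + z(-123) = 24643 + (-25 - 123) = 24643 - 148 = 24495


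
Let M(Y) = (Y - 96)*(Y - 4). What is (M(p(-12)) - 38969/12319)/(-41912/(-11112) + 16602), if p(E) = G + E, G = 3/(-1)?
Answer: 36033162978/284142872023 ≈ 0.12681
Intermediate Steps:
G = -3 (G = 3*(-1) = -3)
p(E) = -3 + E
M(Y) = (-96 + Y)*(-4 + Y)
(M(p(-12)) - 38969/12319)/(-41912/(-11112) + 16602) = ((384 + (-3 - 12)**2 - 100*(-3 - 12)) - 38969/12319)/(-41912/(-11112) + 16602) = ((384 + (-15)**2 - 100*(-15)) - 38969*1/12319)/(-41912*(-1/11112) + 16602) = ((384 + 225 + 1500) - 38969/12319)/(5239/1389 + 16602) = (2109 - 38969/12319)/(23065417/1389) = (25941802/12319)*(1389/23065417) = 36033162978/284142872023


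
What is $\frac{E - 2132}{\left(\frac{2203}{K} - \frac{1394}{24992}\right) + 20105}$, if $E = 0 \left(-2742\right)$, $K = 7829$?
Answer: $- \frac{5087221568}{47973610395} \approx -0.10604$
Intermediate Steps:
$E = 0$
$\frac{E - 2132}{\left(\frac{2203}{K} - \frac{1394}{24992}\right) + 20105} = \frac{0 - 2132}{\left(\frac{2203}{7829} - \frac{1394}{24992}\right) + 20105} = - \frac{2132}{\left(2203 \cdot \frac{1}{7829} - \frac{697}{12496}\right) + 20105} = - \frac{2132}{\left(\frac{2203}{7829} - \frac{697}{12496}\right) + 20105} = - \frac{2132}{\frac{22071875}{97831184} + 20105} = - \frac{2132}{\frac{1966918026195}{97831184}} = \left(-2132\right) \frac{97831184}{1966918026195} = - \frac{5087221568}{47973610395}$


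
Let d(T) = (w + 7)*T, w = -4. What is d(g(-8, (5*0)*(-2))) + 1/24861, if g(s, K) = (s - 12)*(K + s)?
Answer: 11933281/24861 ≈ 480.00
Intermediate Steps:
g(s, K) = (-12 + s)*(K + s)
d(T) = 3*T (d(T) = (-4 + 7)*T = 3*T)
d(g(-8, (5*0)*(-2))) + 1/24861 = 3*((-8)**2 - 12*5*0*(-2) - 12*(-8) + ((5*0)*(-2))*(-8)) + 1/24861 = 3*(64 - 0*(-2) + 96 + (0*(-2))*(-8)) + 1/24861 = 3*(64 - 12*0 + 96 + 0*(-8)) + 1/24861 = 3*(64 + 0 + 96 + 0) + 1/24861 = 3*160 + 1/24861 = 480 + 1/24861 = 11933281/24861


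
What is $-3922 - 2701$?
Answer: $-6623$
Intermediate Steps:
$-3922 - 2701 = -6623$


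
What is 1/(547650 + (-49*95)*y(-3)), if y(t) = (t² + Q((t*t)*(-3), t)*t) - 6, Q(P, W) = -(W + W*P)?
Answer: -1/555585 ≈ -1.7999e-6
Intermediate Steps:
Q(P, W) = -W - P*W (Q(P, W) = -(W + P*W) = -W - P*W)
y(t) = -6 + t² - t²*(1 - 3*t²) (y(t) = (t² + (-t*(1 + (t*t)*(-3)))*t) - 6 = (t² + (-t*(1 + t²*(-3)))*t) - 6 = (t² + (-t*(1 - 3*t²))*t) - 6 = (t² - t²*(1 - 3*t²)) - 6 = -6 + t² - t²*(1 - 3*t²))
1/(547650 + (-49*95)*y(-3)) = 1/(547650 + (-49*95)*(-6 + 3*(-3)⁴)) = 1/(547650 - 4655*(-6 + 3*81)) = 1/(547650 - 4655*(-6 + 243)) = 1/(547650 - 4655*237) = 1/(547650 - 1103235) = 1/(-555585) = -1/555585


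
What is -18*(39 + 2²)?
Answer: -774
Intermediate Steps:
-18*(39 + 2²) = -18*(39 + 4) = -18*43 = -774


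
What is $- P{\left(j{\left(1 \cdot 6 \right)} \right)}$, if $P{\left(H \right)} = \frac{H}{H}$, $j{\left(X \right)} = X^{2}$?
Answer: $-1$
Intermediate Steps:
$P{\left(H \right)} = 1$
$- P{\left(j{\left(1 \cdot 6 \right)} \right)} = \left(-1\right) 1 = -1$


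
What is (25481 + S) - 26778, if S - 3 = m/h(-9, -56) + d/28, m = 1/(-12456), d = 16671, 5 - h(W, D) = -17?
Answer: -1340084995/1918224 ≈ -698.61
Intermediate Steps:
h(W, D) = 22 (h(W, D) = 5 - 1*(-17) = 5 + 17 = 22)
m = -1/12456 ≈ -8.0283e-5
S = 1147851533/1918224 (S = 3 + (-1/12456/22 + 16671/28) = 3 + (-1/12456*1/22 + 16671*(1/28)) = 3 + (-1/274032 + 16671/28) = 3 + 1142096861/1918224 = 1147851533/1918224 ≈ 598.39)
(25481 + S) - 26778 = (25481 + 1147851533/1918224) - 26778 = 50026117277/1918224 - 26778 = -1340084995/1918224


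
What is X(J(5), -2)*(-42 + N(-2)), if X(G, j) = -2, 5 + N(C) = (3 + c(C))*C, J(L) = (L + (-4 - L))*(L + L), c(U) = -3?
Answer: 94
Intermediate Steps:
J(L) = -8*L
N(C) = -5 (N(C) = -5 + (3 - 3)*C = -5 + 0*C = -5 + 0 = -5)
X(J(5), -2)*(-42 + N(-2)) = -2*(-42 - 5) = -2*(-47) = 94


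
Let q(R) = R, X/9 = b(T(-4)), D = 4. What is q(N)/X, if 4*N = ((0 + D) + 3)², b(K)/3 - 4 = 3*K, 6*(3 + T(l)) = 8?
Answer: -49/108 ≈ -0.45370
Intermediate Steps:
T(l) = -5/3 (T(l) = -3 + (⅙)*8 = -3 + 4/3 = -5/3)
b(K) = 12 + 9*K (b(K) = 12 + 3*(3*K) = 12 + 9*K)
X = -27 (X = 9*(12 + 9*(-5/3)) = 9*(12 - 15) = 9*(-3) = -27)
N = 49/4 (N = ((0 + 4) + 3)²/4 = (4 + 3)²/4 = (¼)*7² = (¼)*49 = 49/4 ≈ 12.250)
q(N)/X = (49/4)/(-27) = (49/4)*(-1/27) = -49/108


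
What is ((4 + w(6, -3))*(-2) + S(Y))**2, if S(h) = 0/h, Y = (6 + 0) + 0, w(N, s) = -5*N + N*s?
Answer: 7744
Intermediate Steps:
Y = 6 (Y = 6 + 0 = 6)
S(h) = 0
((4 + w(6, -3))*(-2) + S(Y))**2 = ((4 + 6*(-5 - 3))*(-2) + 0)**2 = ((4 + 6*(-8))*(-2) + 0)**2 = ((4 - 48)*(-2) + 0)**2 = (-44*(-2) + 0)**2 = (88 + 0)**2 = 88**2 = 7744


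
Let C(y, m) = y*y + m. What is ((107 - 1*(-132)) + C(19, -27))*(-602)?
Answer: -344946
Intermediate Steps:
C(y, m) = m + y² (C(y, m) = y² + m = m + y²)
((107 - 1*(-132)) + C(19, -27))*(-602) = ((107 - 1*(-132)) + (-27 + 19²))*(-602) = ((107 + 132) + (-27 + 361))*(-602) = (239 + 334)*(-602) = 573*(-602) = -344946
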